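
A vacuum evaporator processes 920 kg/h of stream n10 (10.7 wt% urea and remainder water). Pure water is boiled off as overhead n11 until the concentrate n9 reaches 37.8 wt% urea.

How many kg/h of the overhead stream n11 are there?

659.6 kg/h

urea is conserved: 920×0.107 = 98.44 kg/h all reports to the concentrate.
Concentrate = 98.44/(target fraction) = 260.42 kg/h.
Overhead = 920 − 260.42 = 659.58 kg/h.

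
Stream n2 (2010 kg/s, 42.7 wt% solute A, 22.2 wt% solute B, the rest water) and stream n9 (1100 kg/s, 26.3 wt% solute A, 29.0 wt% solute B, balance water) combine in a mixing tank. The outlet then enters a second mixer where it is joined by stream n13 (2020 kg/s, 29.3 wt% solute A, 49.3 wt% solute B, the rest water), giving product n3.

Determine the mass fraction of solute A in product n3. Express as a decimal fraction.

0.3391

Overall, product flow = 5130 kg/s.
solute A in = 2010×0.427 + 1100×0.263 + 2020×0.293 = 1739.4 kg/s.
solute A fraction in n3 = 0.3391.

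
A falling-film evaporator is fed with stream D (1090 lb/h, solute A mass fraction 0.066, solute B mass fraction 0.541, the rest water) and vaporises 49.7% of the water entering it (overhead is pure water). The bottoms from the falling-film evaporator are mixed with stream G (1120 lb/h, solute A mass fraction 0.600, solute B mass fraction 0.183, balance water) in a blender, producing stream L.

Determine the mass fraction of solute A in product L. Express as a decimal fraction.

Vapour removed = 0.497×0.393×1090 = 212.9 lb/h; concentrate = 877.1 lb/h.
solute A reaching the mixer = 71.94 (from concentrate) + 1120×0.600 = 743.94 lb/h.
Product flow = 877.1 + 1120 = 1997.1 lb/h; solute A fraction = 0.373.

0.373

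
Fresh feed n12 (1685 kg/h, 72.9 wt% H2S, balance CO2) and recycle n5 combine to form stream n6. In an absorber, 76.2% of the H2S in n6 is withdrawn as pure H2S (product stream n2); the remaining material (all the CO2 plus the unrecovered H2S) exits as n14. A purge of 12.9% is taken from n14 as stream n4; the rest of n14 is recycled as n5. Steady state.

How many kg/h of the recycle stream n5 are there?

3404 kg/h

CO2 enters only via n12 and leaves only via the purge: 1685×0.271 = 0.129×(CO2 in n14), and the absorber passes all CO2, so CO2 in n6 = CO2 in n14 = 3539.8 kg/h.
H2S in n6: m_A = 1685×0.729 + (1−0.129)·(1−0.762)·m_A, so m_A = 1228.4/0.7927 = 1549.6 kg/h.
n14 = (1−0.762)×1549.6 + 3539.8 = 3908.6 kg/h.
Recycle n5 = (1−0.129)×3908.6 = 3404.4 kg/h.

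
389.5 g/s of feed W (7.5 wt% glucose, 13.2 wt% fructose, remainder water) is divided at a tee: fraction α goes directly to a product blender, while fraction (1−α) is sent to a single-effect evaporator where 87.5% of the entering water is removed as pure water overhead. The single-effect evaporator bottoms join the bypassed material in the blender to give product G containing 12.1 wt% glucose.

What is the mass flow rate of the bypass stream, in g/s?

All 389.5×0.075 = 29.212 g/s of glucose reaches G, so G = 29.212/0.121 = 241.43 g/s and vapour = 148.07 g/s.
The evaporator receives (1−α)·389.5 of feed at 0.793 water and removes 0.875 of that water:
0.875×0.793×(1−α)×389.5 = 148.07
(1−α) = 148.07/270.26 = 0.5479;  α = 0.4521.
Bypass flow = 0.4521×389.5 = 176.1 g/s.

176.1 g/s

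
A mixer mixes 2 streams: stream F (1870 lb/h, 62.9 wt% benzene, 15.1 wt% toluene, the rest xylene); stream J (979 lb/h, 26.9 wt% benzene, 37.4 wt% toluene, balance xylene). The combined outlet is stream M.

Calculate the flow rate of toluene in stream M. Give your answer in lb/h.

toluene out = toluene in = 1870×0.151 + 979×0.374 = 648.52 lb/h.

648.5 lb/h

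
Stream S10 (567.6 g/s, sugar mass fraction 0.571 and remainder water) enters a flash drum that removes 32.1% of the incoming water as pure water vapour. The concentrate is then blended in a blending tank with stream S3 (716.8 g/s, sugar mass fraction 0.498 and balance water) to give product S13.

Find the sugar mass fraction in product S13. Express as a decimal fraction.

0.565

Vapour removed = 0.321×0.429×567.6 = 78.164 g/s; concentrate = 489.44 g/s.
sugar reaching the mixer = 324.1 (from concentrate) + 716.8×0.498 = 681.07 g/s.
Product flow = 489.44 + 716.8 = 1206.2 g/s; sugar fraction = 0.565.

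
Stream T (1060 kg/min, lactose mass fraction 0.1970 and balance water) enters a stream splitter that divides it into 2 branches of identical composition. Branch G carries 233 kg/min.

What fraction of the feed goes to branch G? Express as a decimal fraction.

0.220

Fraction to G = 233/1060 = 0.2198.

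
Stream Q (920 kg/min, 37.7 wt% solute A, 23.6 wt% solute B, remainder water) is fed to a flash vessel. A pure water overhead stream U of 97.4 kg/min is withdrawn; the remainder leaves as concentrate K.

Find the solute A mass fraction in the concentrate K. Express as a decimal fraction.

0.422

solute A is not removed: 920×0.377 = 346.84 kg/min of solute A enters K.
Concentrate = 920 − 97.4 = 822.6 kg/min.
Mass fraction = 346.84/822.6 = 0.422.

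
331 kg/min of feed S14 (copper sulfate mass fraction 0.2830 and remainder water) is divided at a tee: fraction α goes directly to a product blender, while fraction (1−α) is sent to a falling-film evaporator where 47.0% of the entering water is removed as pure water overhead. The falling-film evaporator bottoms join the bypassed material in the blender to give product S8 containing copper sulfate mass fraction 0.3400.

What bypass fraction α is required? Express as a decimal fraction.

All 331×0.283 = 93.673 kg/min of copper sulfate reaches S8, so S8 = 93.673/0.340 = 275.51 kg/min and vapour = 55.491 kg/min.
The evaporator receives (1−α)·331 of feed at 0.717 water and removes 0.470 of that water:
0.470×0.717×(1−α)×331 = 55.491
(1−α) = 55.491/111.54 = 0.4975;  α = 0.5025.

0.503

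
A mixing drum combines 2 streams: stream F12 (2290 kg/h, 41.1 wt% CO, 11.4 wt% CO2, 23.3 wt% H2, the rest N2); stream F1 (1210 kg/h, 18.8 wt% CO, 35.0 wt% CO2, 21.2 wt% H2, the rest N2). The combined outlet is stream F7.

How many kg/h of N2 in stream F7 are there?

856.7 kg/h

N2 out = N2 in = 2290×0.242 + 1210×0.250 = 856.68 kg/h.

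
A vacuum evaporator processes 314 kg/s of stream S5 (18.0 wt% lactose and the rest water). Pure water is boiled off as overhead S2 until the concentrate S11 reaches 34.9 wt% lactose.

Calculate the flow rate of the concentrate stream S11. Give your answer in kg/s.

161.9 kg/s

lactose is conserved: 314×0.180 = 56.52 kg/s all reports to the concentrate.
Concentrate = 56.52/(target fraction) = 161.95 kg/s.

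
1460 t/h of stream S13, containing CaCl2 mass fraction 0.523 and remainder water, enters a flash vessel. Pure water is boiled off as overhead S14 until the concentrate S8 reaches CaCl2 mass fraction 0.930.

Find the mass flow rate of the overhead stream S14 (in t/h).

638.9 t/h

CaCl2 is conserved: 1460×0.523 = 763.58 t/h all reports to the concentrate.
Concentrate = 763.58/(target fraction) = 821.05 t/h.
Overhead = 1460 − 821.05 = 638.95 t/h.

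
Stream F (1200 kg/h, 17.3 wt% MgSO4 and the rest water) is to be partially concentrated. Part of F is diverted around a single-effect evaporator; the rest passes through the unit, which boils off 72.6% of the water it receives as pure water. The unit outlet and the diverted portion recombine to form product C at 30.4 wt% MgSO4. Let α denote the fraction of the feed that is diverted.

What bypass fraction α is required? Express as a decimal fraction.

0.282

All 1200×0.173 = 207.6 kg/h of MgSO4 reaches C, so C = 207.6/0.304 = 682.89 kg/h and vapour = 517.11 kg/h.
The evaporator receives (1−α)·1200 of feed at 0.827 water and removes 0.726 of that water:
0.726×0.827×(1−α)×1200 = 517.11
(1−α) = 517.11/720.48 = 0.7177;  α = 0.2823.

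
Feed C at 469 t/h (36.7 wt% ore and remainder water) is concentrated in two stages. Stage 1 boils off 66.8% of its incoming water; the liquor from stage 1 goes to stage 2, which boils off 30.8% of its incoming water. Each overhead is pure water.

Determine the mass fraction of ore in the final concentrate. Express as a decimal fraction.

0.7162

water in feed = 469×0.633 = 296.88 t/h.
After stage 1: water left = (1−0.668)×296.88 = 98.563; stream total = 270.69 t/h.
After stage 2: water left = (1−0.308)×98.563 = 68.206; final concentrate = 240.33 t/h.
ore fraction = 172.12/240.33 = 0.7162.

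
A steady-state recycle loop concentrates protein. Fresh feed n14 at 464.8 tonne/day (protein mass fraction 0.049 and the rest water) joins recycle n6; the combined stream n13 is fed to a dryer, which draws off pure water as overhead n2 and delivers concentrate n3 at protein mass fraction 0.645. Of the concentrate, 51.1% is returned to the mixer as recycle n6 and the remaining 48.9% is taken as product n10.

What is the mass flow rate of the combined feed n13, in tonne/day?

501.7 tonne/day

Overall protein balance (none leaves overhead): protein in fresh feed = protein in product, i.e. 464.8×0.049 = (1−0.511)·n3·0.645.
n3 = 22.775/(0.645×0.489) = 72.209 tonne/day.
Recycle n6 = 0.511×72.209 = 36.899 tonne/day.
Combined feed n13 = 464.8 + 36.899 = 501.7 tonne/day.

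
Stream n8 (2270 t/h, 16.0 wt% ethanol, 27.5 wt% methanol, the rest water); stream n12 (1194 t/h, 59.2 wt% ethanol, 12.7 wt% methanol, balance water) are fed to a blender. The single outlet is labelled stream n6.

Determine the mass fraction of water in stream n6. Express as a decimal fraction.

0.467

Total flow out = 2270 + 1194 = 3464 t/h.
water in = 2270×0.565 + 1194×0.281 = 1618.1 t/h.
water mass fraction in n6 = 1618.1/3464 = 0.467.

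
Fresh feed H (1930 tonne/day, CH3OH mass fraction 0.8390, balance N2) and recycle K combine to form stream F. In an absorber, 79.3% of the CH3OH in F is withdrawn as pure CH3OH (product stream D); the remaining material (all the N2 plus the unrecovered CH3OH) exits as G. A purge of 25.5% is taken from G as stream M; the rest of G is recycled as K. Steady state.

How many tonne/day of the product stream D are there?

CH3OH in F: m_A = 1930×0.839 + (1−0.255)·(1−0.793)·m_A, so m_A = 1619.3/0.8458 = 1914.5 tonne/day.
Product D = 0.793×1914.5 = 1518.2 tonne/day.

1518 tonne/day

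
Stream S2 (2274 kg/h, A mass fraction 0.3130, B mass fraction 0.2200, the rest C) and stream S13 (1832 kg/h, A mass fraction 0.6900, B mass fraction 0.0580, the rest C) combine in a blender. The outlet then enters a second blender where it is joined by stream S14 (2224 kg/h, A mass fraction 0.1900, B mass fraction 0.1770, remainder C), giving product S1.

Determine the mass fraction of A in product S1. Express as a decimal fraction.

0.3789

Overall, product flow = 6330 kg/h.
A in = 2274×0.313 + 1832×0.690 + 2224×0.190 = 2398.4 kg/h.
A fraction in S1 = 0.3789.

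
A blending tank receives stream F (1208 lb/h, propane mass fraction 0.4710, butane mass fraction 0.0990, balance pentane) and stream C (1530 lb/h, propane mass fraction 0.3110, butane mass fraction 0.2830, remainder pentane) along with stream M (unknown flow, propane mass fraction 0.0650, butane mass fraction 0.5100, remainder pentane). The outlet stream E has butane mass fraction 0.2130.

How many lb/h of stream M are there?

Let M be the unknown flow. Total out = 2738 + M.
butane balance: 552.58 + 0.510·M = 0.213·(2738 + M)
(0.510 − 0.213)·M = 0.213×2738 − 552.58 = 30.612
M = 30.612 / 0.297 = 103.07 lb/h

103.1 lb/h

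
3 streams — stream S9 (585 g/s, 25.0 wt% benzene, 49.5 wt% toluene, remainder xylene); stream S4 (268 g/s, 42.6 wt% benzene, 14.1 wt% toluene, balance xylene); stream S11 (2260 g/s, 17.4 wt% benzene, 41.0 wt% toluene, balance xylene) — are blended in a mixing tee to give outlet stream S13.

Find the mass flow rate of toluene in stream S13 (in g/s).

1254 g/s

toluene out = toluene in = 585×0.495 + 268×0.141 + 2260×0.410 = 1254 g/s.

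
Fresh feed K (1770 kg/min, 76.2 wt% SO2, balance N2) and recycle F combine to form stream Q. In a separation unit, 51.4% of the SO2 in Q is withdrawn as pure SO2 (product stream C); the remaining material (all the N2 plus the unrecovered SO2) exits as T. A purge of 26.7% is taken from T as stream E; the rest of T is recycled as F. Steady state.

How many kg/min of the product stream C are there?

SO2 in Q: m_A = 1770×0.762 + (1−0.267)·(1−0.514)·m_A, so m_A = 1348.7/0.6438 = 2095.1 kg/min.
Product C = 0.514×2095.1 = 1076.9 kg/min.

1077 kg/min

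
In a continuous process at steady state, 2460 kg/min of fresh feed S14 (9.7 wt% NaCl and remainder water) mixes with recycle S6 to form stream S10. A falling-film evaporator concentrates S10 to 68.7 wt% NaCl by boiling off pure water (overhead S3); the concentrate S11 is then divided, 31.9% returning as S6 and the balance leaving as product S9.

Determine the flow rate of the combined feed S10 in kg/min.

Overall NaCl balance (none leaves overhead): NaCl in fresh feed = NaCl in product, i.e. 2460×0.097 = (1−0.319)·S11·0.687.
S11 = 238.62/(0.687×0.681) = 510.04 kg/min.
Recycle S6 = 0.319×510.04 = 162.7 kg/min.
Combined feed S10 = 2460 + 162.7 = 2622.7 kg/min.

2623 kg/min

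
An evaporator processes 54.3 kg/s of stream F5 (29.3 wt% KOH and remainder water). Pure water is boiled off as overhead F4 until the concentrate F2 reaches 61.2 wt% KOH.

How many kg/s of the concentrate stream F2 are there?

KOH is conserved: 54.3×0.293 = 15.91 kg/s all reports to the concentrate.
Concentrate = 15.91/(target fraction) = 25.997 kg/s.

26 kg/s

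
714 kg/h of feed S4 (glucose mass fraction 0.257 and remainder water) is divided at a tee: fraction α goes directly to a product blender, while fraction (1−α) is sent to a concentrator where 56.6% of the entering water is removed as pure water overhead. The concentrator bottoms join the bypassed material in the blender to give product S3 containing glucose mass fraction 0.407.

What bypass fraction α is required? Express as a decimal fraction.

0.124

All 714×0.257 = 183.5 kg/h of glucose reaches S3, so S3 = 183.5/0.407 = 450.86 kg/h and vapour = 263.14 kg/h.
The evaporator receives (1−α)·714 of feed at 0.743 water and removes 0.566 of that water:
0.566×0.743×(1−α)×714 = 263.14
(1−α) = 263.14/300.26 = 0.8764;  α = 0.1236.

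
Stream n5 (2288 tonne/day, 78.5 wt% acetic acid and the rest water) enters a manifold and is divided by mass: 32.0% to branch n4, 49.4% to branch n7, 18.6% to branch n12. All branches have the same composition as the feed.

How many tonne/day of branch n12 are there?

425.6 tonne/day

Branch n12 flow = 0.186×2288 = 425.57 tonne/day.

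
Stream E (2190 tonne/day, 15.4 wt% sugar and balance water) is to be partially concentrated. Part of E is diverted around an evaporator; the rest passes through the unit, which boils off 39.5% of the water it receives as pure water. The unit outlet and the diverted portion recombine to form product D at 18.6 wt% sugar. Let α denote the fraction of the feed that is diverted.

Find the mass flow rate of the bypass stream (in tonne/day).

All 2190×0.154 = 337.26 tonne/day of sugar reaches D, so D = 337.26/0.186 = 1813.2 tonne/day and vapour = 376.77 tonne/day.
The evaporator receives (1−α)·2190 of feed at 0.846 water and removes 0.395 of that water:
0.395×0.846×(1−α)×2190 = 376.77
(1−α) = 376.77/731.83 = 0.5148;  α = 0.4852.
Bypass flow = 0.4852×2190 = 1062.5 tonne/day.

1063 tonne/day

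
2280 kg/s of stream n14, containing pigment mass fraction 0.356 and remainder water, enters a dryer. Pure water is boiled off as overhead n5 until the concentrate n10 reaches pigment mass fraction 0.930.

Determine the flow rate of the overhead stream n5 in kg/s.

1407 kg/s

pigment is conserved: 2280×0.356 = 811.68 kg/s all reports to the concentrate.
Concentrate = 811.68/(target fraction) = 872.77 kg/s.
Overhead = 2280 − 872.77 = 1407.2 kg/s.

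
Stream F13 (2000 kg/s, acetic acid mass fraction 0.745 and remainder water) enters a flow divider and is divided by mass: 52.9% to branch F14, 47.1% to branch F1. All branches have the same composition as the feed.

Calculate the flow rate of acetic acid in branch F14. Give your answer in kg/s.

788.2 kg/s

Branch F14 total = 0.529×2000 = 1058 kg/s.
acetic acid in F14 = 0.745×1058 = 788.21 kg/s.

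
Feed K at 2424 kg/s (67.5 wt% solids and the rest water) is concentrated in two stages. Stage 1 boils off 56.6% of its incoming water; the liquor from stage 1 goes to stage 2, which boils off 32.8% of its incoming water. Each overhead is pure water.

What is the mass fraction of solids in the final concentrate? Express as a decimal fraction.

water in feed = 2424×0.325 = 787.8 kg/s.
After stage 1: water left = (1−0.566)×787.8 = 341.91; stream total = 1978.1 kg/s.
After stage 2: water left = (1−0.328)×341.91 = 229.76; final concentrate = 1866 kg/s.
solids fraction = 1636.2/1866 = 0.877.

0.877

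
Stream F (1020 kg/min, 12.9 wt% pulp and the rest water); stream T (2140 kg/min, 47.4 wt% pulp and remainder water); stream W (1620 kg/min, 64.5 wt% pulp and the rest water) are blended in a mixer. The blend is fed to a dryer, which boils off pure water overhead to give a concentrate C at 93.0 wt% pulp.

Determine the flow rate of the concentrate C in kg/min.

pulp entering = 1020×0.129 + 2140×0.474 + 1620×0.645 = 2190.8 kg/min.
All pulp reports to C, so C = 2190.8/0.930 = 2355.7 kg/min.

2356 kg/min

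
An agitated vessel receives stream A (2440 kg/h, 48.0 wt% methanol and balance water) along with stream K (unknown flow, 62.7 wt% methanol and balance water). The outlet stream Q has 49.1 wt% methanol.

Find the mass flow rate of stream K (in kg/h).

197.4 kg/h

Let K be the unknown flow. Total out = 2440 + K.
methanol balance: 1171.2 + 0.627·K = 0.491·(2440 + K)
(0.627 − 0.491)·K = 0.491×2440 − 1171.2 = 26.84
K = 26.84 / 0.136 = 197.35 kg/h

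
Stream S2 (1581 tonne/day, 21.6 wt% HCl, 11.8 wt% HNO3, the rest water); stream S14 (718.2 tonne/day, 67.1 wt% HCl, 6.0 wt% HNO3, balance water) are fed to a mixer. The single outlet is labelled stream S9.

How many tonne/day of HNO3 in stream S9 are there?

HNO3 out = HNO3 in = 1581×0.118 + 718.2×0.060 = 229.65 tonne/day.

229.6 tonne/day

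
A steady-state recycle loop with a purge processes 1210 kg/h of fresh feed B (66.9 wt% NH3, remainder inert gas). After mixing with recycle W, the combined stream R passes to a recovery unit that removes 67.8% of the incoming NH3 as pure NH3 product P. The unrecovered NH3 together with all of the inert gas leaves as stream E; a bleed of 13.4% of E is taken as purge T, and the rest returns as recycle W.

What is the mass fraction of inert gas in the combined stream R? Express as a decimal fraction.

inert gas enters only via B and leaves only via the purge: 1210×0.331 = 0.134×(inert gas in E), and the recovery unit passes all inert gas, so inert gas in R = inert gas in E = 2988.9 kg/h.
NH3 in R: m_A = 1210×0.669 + (1−0.134)·(1−0.678)·m_A, so m_A = 809.49/0.7211 = 1122.5 kg/h.
R = 1122.5 + 2988.9 = 4111.4 kg/h.
inert gas fraction in R = 2988.9/4111.4 = 0.727.

0.727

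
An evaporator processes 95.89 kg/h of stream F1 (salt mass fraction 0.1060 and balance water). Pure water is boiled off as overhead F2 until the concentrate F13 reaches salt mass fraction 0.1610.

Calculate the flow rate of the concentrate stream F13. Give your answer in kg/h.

salt is conserved: 95.89×0.106 = 10.164 kg/h all reports to the concentrate.
Concentrate = 10.164/(target fraction) = 63.133 kg/h.

63.13 kg/h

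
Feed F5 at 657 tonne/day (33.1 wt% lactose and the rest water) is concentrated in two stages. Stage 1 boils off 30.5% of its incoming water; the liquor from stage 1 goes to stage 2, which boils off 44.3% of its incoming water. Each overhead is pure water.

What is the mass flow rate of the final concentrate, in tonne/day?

water in feed = 657×0.669 = 439.53 tonne/day.
After stage 1: water left = (1−0.305)×439.53 = 305.48; stream total = 522.94 tonne/day.
After stage 2: water left = (1−0.443)×305.48 = 170.15; final concentrate = 387.62 tonne/day.

387.6 tonne/day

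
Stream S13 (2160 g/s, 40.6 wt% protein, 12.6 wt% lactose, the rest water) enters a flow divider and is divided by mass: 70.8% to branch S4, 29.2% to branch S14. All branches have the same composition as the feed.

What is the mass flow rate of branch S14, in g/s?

Branch S14 flow = 0.292×2160 = 630.72 g/s.

630.7 g/s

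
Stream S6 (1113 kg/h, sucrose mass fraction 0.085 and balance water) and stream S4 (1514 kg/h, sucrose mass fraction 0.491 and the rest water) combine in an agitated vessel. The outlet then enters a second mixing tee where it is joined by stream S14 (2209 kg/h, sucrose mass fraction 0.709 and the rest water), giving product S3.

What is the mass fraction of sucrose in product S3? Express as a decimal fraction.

Overall, product flow = 4836 kg/h.
sucrose in = 1113×0.085 + 1514×0.491 + 2209×0.709 = 2404.2 kg/h.
sucrose fraction in S3 = 0.497.

0.497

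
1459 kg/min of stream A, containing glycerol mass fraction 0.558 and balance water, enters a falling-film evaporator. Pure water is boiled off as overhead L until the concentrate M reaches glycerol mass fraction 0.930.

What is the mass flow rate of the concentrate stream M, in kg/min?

875.4 kg/min

glycerol is conserved: 1459×0.558 = 814.12 kg/min all reports to the concentrate.
Concentrate = 814.12/(target fraction) = 875.4 kg/min.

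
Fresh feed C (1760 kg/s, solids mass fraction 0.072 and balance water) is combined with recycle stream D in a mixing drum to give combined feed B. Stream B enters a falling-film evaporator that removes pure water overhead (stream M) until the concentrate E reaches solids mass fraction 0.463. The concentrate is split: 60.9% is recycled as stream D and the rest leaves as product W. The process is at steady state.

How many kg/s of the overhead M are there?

Overall solids balance (none leaves overhead): solids in fresh feed = solids in product, i.e. 1760×0.072 = (1−0.609)·E·0.463.
E = 126.72/(0.463×0.391) = 699.98 kg/s.
Recycle D = 0.609×699.98 = 426.29 kg/s.
Combined feed B = 1760 + 426.29 = 2186.3 kg/s.
Overhead M = B − E = 2186.3 − 699.98 = 1486.3 kg/s.

1486 kg/s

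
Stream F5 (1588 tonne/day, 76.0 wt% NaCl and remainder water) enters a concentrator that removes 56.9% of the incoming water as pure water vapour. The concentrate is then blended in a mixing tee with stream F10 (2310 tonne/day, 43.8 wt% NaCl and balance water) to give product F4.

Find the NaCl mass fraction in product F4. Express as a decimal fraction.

0.603

Vapour removed = 0.569×0.240×1588 = 216.86 tonne/day; concentrate = 1371.1 tonne/day.
NaCl reaching the mixer = 1206.9 (from concentrate) + 2310×0.438 = 2218.7 tonne/day.
Product flow = 1371.1 + 2310 = 3681.1 tonne/day; NaCl fraction = 0.603.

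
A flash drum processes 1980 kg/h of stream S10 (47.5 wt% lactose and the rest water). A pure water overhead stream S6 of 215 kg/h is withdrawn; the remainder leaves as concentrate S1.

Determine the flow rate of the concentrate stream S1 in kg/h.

Concentrate = 1980 − 215 = 1765 kg/h.

1765 kg/h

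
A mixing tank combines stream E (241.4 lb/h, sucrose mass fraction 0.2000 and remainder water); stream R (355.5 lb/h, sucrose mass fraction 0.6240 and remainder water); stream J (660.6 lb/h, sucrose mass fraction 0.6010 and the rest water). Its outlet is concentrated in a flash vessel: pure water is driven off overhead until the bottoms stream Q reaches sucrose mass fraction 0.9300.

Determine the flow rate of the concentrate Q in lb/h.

717.3 lb/h

sucrose entering = 241.4×0.200 + 355.5×0.624 + 660.6×0.601 = 667.13 lb/h.
All sucrose reports to Q, so Q = 667.13/0.930 = 717.35 lb/h.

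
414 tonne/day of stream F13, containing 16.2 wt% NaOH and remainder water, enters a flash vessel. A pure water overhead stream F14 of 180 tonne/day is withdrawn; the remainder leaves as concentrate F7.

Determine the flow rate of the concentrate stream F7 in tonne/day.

234 tonne/day

Concentrate = 414 − 180 = 234 tonne/day.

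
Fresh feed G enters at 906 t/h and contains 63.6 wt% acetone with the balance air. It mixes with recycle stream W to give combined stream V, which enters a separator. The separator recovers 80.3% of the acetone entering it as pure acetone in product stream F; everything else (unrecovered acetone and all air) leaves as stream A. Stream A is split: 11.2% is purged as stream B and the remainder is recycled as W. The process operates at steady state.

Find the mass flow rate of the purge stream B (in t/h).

air enters only via G and leaves only via the purge: 906×0.364 = 0.112×(air in A), and the separator passes all air, so air in V = air in A = 2944.5 t/h.
acetone in V: m_A = 906×0.636 + (1−0.112)·(1−0.803)·m_A, so m_A = 576.22/0.8251 = 698.39 t/h.
A = (1−0.803)×698.39 + 2944.5 = 3082.1 t/h.
Purge B = 0.112×3082.1 = 345.19 t/h.

345.2 t/h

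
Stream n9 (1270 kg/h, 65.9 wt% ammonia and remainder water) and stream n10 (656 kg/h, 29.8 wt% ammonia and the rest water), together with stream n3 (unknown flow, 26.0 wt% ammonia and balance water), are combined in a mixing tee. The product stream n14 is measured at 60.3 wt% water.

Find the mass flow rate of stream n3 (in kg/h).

1955 kg/h

Let n3 be the unknown flow. Total out = 1926 + n3.
water balance: 893.58 + 0.740·n3 = 0.603·(1926 + n3)
(0.740 − 0.603)·n3 = 0.603×1926 − 893.58 = 267.8
n3 = 267.8 / 0.137 = 1954.7 kg/h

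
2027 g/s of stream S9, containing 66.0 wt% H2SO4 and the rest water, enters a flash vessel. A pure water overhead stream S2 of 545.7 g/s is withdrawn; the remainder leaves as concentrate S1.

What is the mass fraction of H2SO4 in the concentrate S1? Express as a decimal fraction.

H2SO4 is not removed: 2027×0.660 = 1337.8 g/s of H2SO4 enters S1.
Concentrate = 2027 − 545.7 = 1481.3 g/s.
Mass fraction = 1337.8/1481.3 = 0.903.

0.903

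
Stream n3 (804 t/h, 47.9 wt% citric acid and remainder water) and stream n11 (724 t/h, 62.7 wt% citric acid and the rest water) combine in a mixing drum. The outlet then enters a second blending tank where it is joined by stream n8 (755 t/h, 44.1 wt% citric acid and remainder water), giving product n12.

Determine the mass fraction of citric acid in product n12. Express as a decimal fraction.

Overall, product flow = 2283 t/h.
citric acid in = 804×0.479 + 724×0.627 + 755×0.441 = 1172 t/h.
citric acid fraction in n12 = 0.513.

0.513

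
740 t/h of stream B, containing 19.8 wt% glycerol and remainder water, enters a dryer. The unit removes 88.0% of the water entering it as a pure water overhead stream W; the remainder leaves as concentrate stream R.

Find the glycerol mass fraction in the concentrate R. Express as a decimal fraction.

0.673

glycerol is not removed: 740×0.198 = 146.52 t/h of glycerol enters R.
water entering = 740×0.802 = 593.48 t/h; overhead removed = 0.880×593.48 = 522.26 t/h.
Concentrate = 740 − 522.26 = 217.74 t/h.
Mass fraction = 146.52/217.74 = 0.673.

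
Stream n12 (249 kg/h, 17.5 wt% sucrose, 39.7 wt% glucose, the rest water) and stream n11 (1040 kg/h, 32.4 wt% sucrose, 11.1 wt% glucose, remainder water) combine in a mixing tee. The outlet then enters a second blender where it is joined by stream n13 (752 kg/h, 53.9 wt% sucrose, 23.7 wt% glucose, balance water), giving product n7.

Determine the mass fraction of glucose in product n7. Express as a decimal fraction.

0.192

Overall, product flow = 2041 kg/h.
glucose in = 249×0.397 + 1040×0.111 + 752×0.237 = 392.52 kg/h.
glucose fraction in n7 = 0.192.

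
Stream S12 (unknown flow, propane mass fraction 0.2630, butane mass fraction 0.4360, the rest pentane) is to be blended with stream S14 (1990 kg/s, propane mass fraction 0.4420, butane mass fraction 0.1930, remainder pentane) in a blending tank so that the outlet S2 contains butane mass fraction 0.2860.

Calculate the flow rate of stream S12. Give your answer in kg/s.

1234 kg/s

Let S12 be the unknown flow. Total out = 1990 + S12.
butane balance: 384.07 + 0.436·S12 = 0.286·(1990 + S12)
(0.436 − 0.286)·S12 = 0.286×1990 − 384.07 = 185.07
S12 = 185.07 / 0.150 = 1233.8 kg/s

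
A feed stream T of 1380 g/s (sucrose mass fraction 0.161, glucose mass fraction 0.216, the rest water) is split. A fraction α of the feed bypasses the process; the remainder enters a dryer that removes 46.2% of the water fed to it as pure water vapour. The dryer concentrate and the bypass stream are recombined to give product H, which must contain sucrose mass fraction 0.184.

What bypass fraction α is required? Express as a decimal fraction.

0.566

All 1380×0.161 = 222.18 g/s of sucrose reaches H, so H = 222.18/0.184 = 1207.5 g/s and vapour = 172.5 g/s.
The evaporator receives (1−α)·1380 of feed at 0.623 water and removes 0.462 of that water:
0.462×0.623×(1−α)×1380 = 172.5
(1−α) = 172.5/397.2 = 0.4343;  α = 0.5657.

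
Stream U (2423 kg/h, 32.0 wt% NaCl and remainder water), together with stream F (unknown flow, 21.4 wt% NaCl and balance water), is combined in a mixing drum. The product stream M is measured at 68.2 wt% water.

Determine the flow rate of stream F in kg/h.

Let F be the unknown flow. Total out = 2423 + F.
water balance: 1647.6 + 0.786·F = 0.682·(2423 + F)
(0.786 − 0.682)·F = 0.682×2423 − 1647.6 = 4.846
F = 4.846 / 0.104 = 46.596 kg/h

46.6 kg/h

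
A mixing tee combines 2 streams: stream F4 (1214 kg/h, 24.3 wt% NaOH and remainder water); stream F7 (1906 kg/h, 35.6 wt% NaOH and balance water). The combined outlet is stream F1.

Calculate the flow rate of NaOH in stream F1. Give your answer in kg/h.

NaOH out = NaOH in = 1214×0.243 + 1906×0.356 = 973.54 kg/h.

973.5 kg/h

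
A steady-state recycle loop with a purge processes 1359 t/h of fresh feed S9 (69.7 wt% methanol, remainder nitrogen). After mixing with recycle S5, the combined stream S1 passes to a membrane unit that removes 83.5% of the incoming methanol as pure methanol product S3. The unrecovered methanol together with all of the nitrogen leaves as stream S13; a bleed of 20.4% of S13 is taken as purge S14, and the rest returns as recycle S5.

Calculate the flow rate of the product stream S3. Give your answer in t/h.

methanol in S1: m_A = 1359×0.697 + (1−0.204)·(1−0.835)·m_A, so m_A = 947.22/0.8687 = 1090.4 t/h.
Product S3 = 0.835×1090.4 = 910.52 t/h.

910.5 t/h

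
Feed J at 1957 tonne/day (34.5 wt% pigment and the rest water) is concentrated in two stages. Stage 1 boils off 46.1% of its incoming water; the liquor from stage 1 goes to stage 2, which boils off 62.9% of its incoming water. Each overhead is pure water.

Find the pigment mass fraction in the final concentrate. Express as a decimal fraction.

water in feed = 1957×0.655 = 1281.8 tonne/day.
After stage 1: water left = (1−0.461)×1281.8 = 690.91; stream total = 1366.1 tonne/day.
After stage 2: water left = (1−0.629)×690.91 = 256.33; final concentrate = 931.49 tonne/day.
pigment fraction = 675.16/931.49 = 0.725.

0.725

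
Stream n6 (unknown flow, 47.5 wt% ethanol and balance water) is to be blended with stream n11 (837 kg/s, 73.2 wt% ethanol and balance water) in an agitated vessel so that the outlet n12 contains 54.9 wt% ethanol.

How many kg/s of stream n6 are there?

2070 kg/s

Let n6 be the unknown flow. Total out = 837 + n6.
ethanol balance: 612.68 + 0.475·n6 = 0.549·(837 + n6)
(0.475 − 0.549)·n6 = 0.549×837 − 612.68 = -153.17
n6 = -153.17 / -0.074 = 2069.9 kg/s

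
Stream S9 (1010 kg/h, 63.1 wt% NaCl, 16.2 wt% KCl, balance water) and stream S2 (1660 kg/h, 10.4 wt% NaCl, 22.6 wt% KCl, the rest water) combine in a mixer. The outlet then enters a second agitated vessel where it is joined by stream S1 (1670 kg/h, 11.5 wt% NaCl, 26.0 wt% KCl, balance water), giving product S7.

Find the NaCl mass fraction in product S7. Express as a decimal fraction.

Overall, product flow = 4340 kg/h.
NaCl in = 1010×0.631 + 1660×0.104 + 1670×0.115 = 1002 kg/h.
NaCl fraction in S7 = 0.231.

0.231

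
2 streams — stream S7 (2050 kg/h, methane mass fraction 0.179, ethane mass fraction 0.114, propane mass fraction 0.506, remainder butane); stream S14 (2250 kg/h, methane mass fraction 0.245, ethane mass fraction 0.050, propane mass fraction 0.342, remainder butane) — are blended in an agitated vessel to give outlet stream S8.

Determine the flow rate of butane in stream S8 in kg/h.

1229 kg/h

butane out = butane in = 2050×0.201 + 2250×0.363 = 1228.8 kg/h.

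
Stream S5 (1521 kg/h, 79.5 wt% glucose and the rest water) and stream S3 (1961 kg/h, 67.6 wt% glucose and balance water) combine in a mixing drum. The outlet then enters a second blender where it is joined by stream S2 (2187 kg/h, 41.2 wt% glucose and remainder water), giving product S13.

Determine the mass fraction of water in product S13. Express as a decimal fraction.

Overall, product flow = 5669 kg/h.
water in = 1521×0.205 + 1961×0.324 + 2187×0.588 = 2233.1 kg/h.
water fraction in S13 = 0.3939.

0.3939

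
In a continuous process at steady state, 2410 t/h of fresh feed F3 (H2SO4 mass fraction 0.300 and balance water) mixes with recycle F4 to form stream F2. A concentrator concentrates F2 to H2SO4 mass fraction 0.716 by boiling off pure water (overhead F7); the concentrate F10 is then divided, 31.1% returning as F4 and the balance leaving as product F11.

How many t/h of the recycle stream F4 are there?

Overall H2SO4 balance (none leaves overhead): H2SO4 in fresh feed = H2SO4 in product, i.e. 2410×0.300 = (1−0.311)·F10·0.716.
F10 = 723/(0.716×0.689) = 1465.6 t/h.
Recycle F4 = 0.311×1465.6 = 455.79 t/h.

455.8 t/h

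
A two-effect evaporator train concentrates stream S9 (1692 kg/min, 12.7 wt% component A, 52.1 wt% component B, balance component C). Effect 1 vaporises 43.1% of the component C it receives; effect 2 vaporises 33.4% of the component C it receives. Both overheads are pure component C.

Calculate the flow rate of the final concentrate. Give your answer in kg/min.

component C in feed = 1692×0.352 = 595.58 kg/min.
After stage 1: component C left = (1−0.431)×595.58 = 338.89; stream total = 1435.3 kg/min.
After stage 2: component C left = (1−0.334)×338.89 = 225.7; final concentrate = 1322.1 kg/min.

1322 kg/min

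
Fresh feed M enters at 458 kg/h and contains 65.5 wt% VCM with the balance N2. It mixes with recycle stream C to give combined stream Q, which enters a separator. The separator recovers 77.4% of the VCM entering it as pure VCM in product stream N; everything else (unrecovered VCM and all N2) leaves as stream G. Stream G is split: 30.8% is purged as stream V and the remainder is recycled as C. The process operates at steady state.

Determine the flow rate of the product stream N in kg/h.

275.2 kg/h

VCM in Q: m_A = 458×0.655 + (1−0.308)·(1−0.774)·m_A, so m_A = 299.99/0.8436 = 355.6 kg/h.
Product N = 0.774×355.6 = 275.24 kg/h.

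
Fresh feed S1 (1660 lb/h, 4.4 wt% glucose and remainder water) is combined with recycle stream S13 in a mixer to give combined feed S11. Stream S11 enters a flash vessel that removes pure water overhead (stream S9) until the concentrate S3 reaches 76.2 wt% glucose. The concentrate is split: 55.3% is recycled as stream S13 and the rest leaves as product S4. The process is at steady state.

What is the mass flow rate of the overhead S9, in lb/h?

Overall glucose balance (none leaves overhead): glucose in fresh feed = glucose in product, i.e. 1660×0.044 = (1−0.553)·S3·0.762.
S3 = 73.04/(0.762×0.447) = 214.44 lb/h.
Recycle S13 = 0.553×214.44 = 118.58 lb/h.
Combined feed S11 = 1660 + 118.58 = 1778.6 lb/h.
Overhead S9 = S11 − S3 = 1778.6 − 214.44 = 1564.1 lb/h.

1564 lb/h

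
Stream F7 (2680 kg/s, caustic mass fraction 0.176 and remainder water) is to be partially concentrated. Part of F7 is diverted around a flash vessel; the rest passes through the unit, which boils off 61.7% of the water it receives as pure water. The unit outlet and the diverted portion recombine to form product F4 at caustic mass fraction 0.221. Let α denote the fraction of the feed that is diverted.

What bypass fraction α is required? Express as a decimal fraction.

All 2680×0.176 = 471.68 kg/s of caustic reaches F4, so F4 = 471.68/0.221 = 2134.3 kg/s and vapour = 545.7 kg/s.
The evaporator receives (1−α)·2680 of feed at 0.824 water and removes 0.617 of that water:
0.617×0.824×(1−α)×2680 = 545.7
(1−α) = 545.7/1362.5 = 0.4005;  α = 0.5995.

0.599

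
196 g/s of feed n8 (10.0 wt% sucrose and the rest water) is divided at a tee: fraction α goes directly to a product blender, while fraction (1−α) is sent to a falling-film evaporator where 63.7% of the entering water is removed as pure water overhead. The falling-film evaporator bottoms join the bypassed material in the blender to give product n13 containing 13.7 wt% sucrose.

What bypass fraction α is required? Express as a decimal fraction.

All 196×0.100 = 19.6 g/s of sucrose reaches n13, so n13 = 19.6/0.137 = 143.07 g/s and vapour = 52.934 g/s.
The evaporator receives (1−α)·196 of feed at 0.900 water and removes 0.637 of that water:
0.637×0.900×(1−α)×196 = 52.934
(1−α) = 52.934/112.37 = 0.4711;  α = 0.5289.

0.529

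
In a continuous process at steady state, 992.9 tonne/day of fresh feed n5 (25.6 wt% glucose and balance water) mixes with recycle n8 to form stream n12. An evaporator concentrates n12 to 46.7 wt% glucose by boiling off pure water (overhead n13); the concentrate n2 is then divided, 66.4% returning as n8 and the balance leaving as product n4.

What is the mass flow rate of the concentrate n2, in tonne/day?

Overall glucose balance (none leaves overhead): glucose in fresh feed = glucose in product, i.e. 992.9×0.256 = (1−0.664)·n2·0.467.
n2 = 254.18/(0.467×0.336) = 1619.9 tonne/day.

1620 tonne/day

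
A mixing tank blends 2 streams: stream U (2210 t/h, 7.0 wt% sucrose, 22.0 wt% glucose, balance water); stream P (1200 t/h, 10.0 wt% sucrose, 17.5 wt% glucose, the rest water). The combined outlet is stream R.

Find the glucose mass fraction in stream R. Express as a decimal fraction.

0.204

Total flow out = 2210 + 1200 = 3410 t/h.
glucose in = 2210×0.220 + 1200×0.175 = 696.2 t/h.
glucose mass fraction in R = 696.2/3410 = 0.204.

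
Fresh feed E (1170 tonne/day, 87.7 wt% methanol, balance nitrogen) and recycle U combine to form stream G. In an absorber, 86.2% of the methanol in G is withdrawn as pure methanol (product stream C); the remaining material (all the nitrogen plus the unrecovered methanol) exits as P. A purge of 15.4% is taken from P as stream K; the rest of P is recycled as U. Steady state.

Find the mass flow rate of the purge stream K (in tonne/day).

nitrogen enters only via E and leaves only via the purge: 1170×0.123 = 0.154×(nitrogen in P), and the absorber passes all nitrogen, so nitrogen in G = nitrogen in P = 934.48 tonne/day.
methanol in G: m_A = 1170×0.877 + (1−0.154)·(1−0.862)·m_A, so m_A = 1026.1/0.8833 = 1161.7 tonne/day.
P = (1−0.862)×1161.7 + 934.48 = 1094.8 tonne/day.
Purge K = 0.154×1094.8 = 168.6 tonne/day.

168.6 tonne/day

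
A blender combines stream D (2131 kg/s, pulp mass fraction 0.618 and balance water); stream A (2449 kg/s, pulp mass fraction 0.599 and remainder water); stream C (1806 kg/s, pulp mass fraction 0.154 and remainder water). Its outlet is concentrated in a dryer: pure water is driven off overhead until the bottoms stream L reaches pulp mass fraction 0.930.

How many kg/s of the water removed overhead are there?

pulp entering = 2131×0.618 + 2449×0.599 + 1806×0.154 = 3062 kg/s.
All pulp reports to L, so L = 3062/0.930 = 3292.5 kg/s.
Total feed = 6386 kg/s; overhead = 6386 − 3292.5 = 3093.5 kg/s.

3093 kg/s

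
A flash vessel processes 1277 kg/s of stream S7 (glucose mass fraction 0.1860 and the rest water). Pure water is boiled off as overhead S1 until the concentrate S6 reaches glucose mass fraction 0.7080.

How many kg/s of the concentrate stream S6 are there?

335.5 kg/s

glucose is conserved: 1277×0.186 = 237.52 kg/s all reports to the concentrate.
Concentrate = 237.52/(target fraction) = 335.48 kg/s.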